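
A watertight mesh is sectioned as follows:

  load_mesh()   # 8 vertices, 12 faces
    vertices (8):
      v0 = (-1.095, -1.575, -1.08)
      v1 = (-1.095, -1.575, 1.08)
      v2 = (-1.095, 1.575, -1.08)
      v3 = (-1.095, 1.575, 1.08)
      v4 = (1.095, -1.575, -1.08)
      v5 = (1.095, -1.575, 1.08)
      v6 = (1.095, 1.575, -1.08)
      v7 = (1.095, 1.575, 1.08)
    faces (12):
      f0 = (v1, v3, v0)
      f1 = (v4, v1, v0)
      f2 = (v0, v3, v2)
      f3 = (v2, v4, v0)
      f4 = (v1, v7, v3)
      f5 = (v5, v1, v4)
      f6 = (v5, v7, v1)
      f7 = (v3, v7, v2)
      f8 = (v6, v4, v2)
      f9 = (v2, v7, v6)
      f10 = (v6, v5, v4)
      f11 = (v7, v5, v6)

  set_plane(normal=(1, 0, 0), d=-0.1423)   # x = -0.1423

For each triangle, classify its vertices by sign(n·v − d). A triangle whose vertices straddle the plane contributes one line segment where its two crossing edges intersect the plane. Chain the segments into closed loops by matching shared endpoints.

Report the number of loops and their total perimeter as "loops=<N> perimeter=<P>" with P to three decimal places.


Straddling triangles (8 of 12):
  (v4,v1,v0) [+--] → (-0.1423, -1.575, 0.140351)–(-0.1423, -1.575, -1.08)  len=1.2204
  (v2,v4,v0) [-+-] → (-0.1423, 0.204678, -1.08)–(-0.1423, -1.575, -1.08)  len=1.7797
  (v1,v7,v3) [-+-] → (-0.1423, -0.204678, 1.08)–(-0.1423, 1.575, 1.08)  len=1.7797
  (v5,v1,v4) [+-+] → (-0.1423, -1.575, 1.08)–(-0.1423, -1.575, 0.140351)  len=0.9396
  (v5,v7,v1) [++-] → (-0.1423, -0.204678, 1.08)–(-0.1423, -1.575, 1.08)  len=1.3703
  (v3,v7,v2) [-+-] → (-0.1423, 1.575, 1.08)–(-0.1423, 1.575, -0.140351)  len=1.2204
  (v6,v4,v2) [++-] → (-0.1423, 0.204678, -1.08)–(-0.1423, 1.575, -1.08)  len=1.3703
  (v2,v7,v6) [-++] → (-0.1423, 1.575, -0.140351)–(-0.1423, 1.575, -1.08)  len=0.9396

Chained into 1 loop(s):
  loop 1: 8 segments, perimeter = 10.6200
Total perimeter = 10.620

loops=1 perimeter=10.620


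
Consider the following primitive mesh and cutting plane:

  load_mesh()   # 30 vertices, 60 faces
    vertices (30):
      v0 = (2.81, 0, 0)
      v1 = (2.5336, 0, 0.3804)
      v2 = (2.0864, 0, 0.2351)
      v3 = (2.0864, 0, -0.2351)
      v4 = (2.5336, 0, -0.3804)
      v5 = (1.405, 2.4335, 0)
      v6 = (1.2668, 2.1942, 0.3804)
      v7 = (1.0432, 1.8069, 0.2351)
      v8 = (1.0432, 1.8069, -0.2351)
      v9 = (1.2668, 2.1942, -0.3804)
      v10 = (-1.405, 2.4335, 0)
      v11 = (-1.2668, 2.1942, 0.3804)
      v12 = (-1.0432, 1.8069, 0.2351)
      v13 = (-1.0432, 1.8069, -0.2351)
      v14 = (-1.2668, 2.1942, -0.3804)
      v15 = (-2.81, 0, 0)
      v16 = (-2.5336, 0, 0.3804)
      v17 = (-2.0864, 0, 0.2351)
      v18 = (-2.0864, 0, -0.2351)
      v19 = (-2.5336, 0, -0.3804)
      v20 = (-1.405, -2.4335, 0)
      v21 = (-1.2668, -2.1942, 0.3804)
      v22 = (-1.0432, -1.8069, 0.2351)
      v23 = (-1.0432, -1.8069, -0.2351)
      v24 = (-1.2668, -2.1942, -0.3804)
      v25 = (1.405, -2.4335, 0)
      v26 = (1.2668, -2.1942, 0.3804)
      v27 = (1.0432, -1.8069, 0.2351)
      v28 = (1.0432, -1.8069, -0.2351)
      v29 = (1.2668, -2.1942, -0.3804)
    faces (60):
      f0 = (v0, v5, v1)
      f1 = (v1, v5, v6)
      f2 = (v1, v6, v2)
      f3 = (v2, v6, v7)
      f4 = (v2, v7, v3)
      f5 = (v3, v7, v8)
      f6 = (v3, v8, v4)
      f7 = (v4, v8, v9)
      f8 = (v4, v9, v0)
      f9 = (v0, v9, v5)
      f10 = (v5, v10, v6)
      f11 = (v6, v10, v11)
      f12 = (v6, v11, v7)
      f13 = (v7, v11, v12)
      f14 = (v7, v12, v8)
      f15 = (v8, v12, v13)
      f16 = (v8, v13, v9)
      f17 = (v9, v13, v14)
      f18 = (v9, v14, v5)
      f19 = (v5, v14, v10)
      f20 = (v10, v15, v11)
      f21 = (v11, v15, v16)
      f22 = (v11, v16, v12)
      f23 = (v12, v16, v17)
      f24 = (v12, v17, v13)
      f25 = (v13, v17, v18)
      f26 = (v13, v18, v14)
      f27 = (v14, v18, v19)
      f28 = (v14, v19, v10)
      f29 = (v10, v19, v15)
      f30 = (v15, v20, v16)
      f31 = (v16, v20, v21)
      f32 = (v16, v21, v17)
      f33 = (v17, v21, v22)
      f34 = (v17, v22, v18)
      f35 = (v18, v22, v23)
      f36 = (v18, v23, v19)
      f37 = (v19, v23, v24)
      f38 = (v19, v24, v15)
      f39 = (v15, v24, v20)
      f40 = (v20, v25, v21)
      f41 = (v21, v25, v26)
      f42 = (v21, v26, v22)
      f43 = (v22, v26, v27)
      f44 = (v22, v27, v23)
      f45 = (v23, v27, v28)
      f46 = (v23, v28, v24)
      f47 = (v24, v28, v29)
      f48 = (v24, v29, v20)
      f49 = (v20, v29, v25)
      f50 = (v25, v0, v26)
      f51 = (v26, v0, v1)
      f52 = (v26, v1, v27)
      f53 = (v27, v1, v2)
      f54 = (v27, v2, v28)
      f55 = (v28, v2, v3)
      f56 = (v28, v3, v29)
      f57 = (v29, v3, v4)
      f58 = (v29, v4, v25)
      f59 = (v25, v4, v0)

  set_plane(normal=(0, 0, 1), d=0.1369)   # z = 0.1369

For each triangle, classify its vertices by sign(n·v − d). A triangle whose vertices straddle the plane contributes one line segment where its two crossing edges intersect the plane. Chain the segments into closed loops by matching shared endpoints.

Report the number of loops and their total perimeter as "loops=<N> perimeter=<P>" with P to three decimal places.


loops=2 perimeter=28.782

Straddling triangles (24 of 60):
  (v0,v5,v1) [--+] → (1.81117, 1.55772, 0.1369)–(2.71053, 0, 0.1369)  len=1.7987
  (v1,v5,v6) [+-+] → (1.81117, 1.55772, 0.1369)–(1.35526, 2.34738, 0.1369)  len=0.9118
  (v2,v7,v3) [++-] → (1.26107, 1.42953, 0.1369)–(2.0864, 0, 0.1369)  len=1.6507
  (v3,v7,v8) [-+-] → (1.26107, 1.42953, 0.1369)–(1.0432, 1.8069, 0.1369)  len=0.4357
  (v5,v10,v6) [--+] → (-0.443461, 2.34738, 0.1369)–(1.35526, 2.34738, 0.1369)  len=1.7987
  (v6,v10,v11) [+-+] → (-0.443461, 2.34738, 0.1369)–(-1.35526, 2.34738, 0.1369)  len=0.9118
  (v7,v12,v8) [++-] → (-0.607461, 1.8069, 0.1369)–(1.0432, 1.8069, 0.1369)  len=1.6507
  (v8,v12,v13) [-+-] → (-0.607461, 1.8069, 0.1369)–(-1.0432, 1.8069, 0.1369)  len=0.4357
  (v10,v15,v11) [--+] → (-2.25463, 0.789658, 0.1369)–(-1.35526, 2.34738, 0.1369)  len=1.7987
  (v11,v15,v16) [+-+] → (-2.25463, 0.789658, 0.1369)–(-2.71053, 0, 0.1369)  len=0.9118
  (v12,v17,v13) [++-] → (-1.86853, 0.377366, 0.1369)–(-1.0432, 1.8069, 0.1369)  len=1.6507
  (v13,v17,v18) [-+-] → (-1.86853, 0.377366, 0.1369)–(-2.0864, 0, 0.1369)  len=0.4357
  (v15,v20,v16) [--+] → (-1.81117, -1.55772, 0.1369)–(-2.71053, 0, 0.1369)  len=1.7987
  (v16,v20,v21) [+-+] → (-1.81117, -1.55772, 0.1369)–(-1.35526, -2.34738, 0.1369)  len=0.9118
  (v17,v22,v18) [++-] → (-1.26107, -1.42953, 0.1369)–(-2.0864, 0, 0.1369)  len=1.6507
  (v18,v22,v23) [-+-] → (-1.26107, -1.42953, 0.1369)–(-1.0432, -1.8069, 0.1369)  len=0.4357
  (v20,v25,v21) [--+] → (0.443461, -2.34738, 0.1369)–(-1.35526, -2.34738, 0.1369)  len=1.7987
  (v21,v25,v26) [+-+] → (0.443461, -2.34738, 0.1369)–(1.35526, -2.34738, 0.1369)  len=0.9118
  (v22,v27,v23) [++-] → (0.607461, -1.8069, 0.1369)–(-1.0432, -1.8069, 0.1369)  len=1.6507
  (v23,v27,v28) [-+-] → (0.607461, -1.8069, 0.1369)–(1.0432, -1.8069, 0.1369)  len=0.4357
  (v25,v0,v26) [--+] → (2.25463, -0.789658, 0.1369)–(1.35526, -2.34738, 0.1369)  len=1.7987
  (v26,v0,v1) [+-+] → (2.25463, -0.789658, 0.1369)–(2.71053, 0, 0.1369)  len=0.9118
  (v27,v2,v28) [++-] → (1.86853, -0.377366, 0.1369)–(1.0432, -1.8069, 0.1369)  len=1.6507
  (v28,v2,v3) [-+-] → (1.86853, -0.377366, 0.1369)–(2.0864, 0, 0.1369)  len=0.4357

Chained into 2 loop(s):
  loop 1: 12 segments, perimeter = 16.2631
  loop 2: 12 segments, perimeter = 12.5185
Total perimeter = 28.782


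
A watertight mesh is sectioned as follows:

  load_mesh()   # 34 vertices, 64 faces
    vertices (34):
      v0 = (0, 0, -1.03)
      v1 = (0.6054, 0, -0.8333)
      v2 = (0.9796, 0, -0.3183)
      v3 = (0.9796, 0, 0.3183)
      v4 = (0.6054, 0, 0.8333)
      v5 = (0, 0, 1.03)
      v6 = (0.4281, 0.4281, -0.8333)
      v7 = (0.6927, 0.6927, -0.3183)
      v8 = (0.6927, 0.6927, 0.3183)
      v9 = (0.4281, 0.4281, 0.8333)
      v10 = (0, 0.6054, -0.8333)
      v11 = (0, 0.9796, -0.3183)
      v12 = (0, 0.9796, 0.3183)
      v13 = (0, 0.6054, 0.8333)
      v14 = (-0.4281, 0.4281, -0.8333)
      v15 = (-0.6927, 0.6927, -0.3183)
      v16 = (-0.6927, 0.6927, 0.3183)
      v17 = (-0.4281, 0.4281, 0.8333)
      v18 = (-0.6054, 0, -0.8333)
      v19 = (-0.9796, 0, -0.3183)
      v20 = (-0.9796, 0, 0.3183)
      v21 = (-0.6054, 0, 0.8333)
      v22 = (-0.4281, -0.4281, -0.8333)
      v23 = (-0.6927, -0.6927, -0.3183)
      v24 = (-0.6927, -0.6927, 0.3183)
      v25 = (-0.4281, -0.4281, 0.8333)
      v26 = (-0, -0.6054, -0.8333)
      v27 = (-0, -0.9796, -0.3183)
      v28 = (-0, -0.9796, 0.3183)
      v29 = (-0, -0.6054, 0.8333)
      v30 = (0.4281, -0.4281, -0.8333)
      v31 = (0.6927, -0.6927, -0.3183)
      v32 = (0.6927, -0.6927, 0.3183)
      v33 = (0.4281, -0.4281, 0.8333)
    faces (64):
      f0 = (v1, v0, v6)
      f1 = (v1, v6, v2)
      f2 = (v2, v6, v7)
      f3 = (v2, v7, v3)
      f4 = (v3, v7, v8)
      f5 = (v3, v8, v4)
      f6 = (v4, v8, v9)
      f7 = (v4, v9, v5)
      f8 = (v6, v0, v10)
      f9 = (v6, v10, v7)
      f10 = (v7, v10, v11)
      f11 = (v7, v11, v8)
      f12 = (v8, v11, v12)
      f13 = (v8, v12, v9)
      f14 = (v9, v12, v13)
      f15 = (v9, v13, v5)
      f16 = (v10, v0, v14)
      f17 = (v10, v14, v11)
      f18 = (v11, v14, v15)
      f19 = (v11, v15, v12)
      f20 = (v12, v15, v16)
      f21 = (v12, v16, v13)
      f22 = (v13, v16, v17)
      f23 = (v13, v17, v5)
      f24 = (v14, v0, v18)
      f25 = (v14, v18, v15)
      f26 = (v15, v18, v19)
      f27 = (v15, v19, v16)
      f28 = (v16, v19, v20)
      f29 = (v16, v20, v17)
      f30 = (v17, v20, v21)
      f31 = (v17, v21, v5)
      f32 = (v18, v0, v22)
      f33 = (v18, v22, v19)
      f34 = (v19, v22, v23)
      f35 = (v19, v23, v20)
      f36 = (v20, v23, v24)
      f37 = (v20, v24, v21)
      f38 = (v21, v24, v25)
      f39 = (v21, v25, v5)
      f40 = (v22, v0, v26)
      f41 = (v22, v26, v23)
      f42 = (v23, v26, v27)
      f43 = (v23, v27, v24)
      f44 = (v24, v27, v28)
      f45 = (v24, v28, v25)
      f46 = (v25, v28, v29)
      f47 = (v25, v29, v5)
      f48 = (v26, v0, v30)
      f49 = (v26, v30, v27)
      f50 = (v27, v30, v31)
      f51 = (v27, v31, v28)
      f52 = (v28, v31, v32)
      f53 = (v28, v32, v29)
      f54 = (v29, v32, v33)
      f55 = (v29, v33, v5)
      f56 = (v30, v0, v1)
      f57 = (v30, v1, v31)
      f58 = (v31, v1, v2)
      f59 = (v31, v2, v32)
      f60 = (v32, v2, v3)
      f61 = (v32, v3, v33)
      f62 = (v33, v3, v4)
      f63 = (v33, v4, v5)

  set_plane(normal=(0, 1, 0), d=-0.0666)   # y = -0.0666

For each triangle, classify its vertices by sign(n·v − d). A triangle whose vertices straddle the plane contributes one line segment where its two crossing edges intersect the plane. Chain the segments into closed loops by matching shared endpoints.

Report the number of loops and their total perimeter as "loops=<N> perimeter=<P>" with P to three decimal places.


Straddling triangles (20 of 64):
  (v18,v0,v22) [++-] → (-0.0666, -0.0666, -0.999399)–(-0.577817, -0.0666, -0.8333)  len=0.5375
  (v18,v22,v19) [+-+] → (-0.577817, -0.0666, -0.8333)–(-0.893803, -0.0666, -0.398419)  len=0.5376
  (v19,v22,v23) [+--] → (-0.893803, -0.0666, -0.398419)–(-0.952016, -0.0666, -0.3183)  len=0.0990
  (v19,v23,v20) [+-+] → (-0.952016, -0.0666, -0.3183)–(-0.952016, -0.0666, 0.257094)  len=0.5754
  (v20,v23,v24) [+--] → (-0.952016, -0.0666, 0.257094)–(-0.952016, -0.0666, 0.3183)  len=0.0612
  (v20,v24,v21) [+-+] → (-0.952016, -0.0666, 0.3183)–(-0.613794, -0.0666, 0.783785)  len=0.5754
  (v21,v24,v25) [+--] → (-0.613794, -0.0666, 0.783785)–(-0.577817, -0.0666, 0.8333)  len=0.0612
  (v21,v25,v5) [+-+] → (-0.577817, -0.0666, 0.8333)–(-0.0666, -0.0666, 0.999399)  len=0.5375
  (v22,v0,v26) [-+-] → (-0.0666, -0.0666, -0.999399)–(0, -0.0666, -1.00836)  len=0.0672
  (v25,v29,v5) [--+] → (0, -0.0666, 1.00836)–(-0.0666, -0.0666, 0.999399)  len=0.0672
  (v26,v0,v30) [-+-] → (0, -0.0666, -1.00836)–(0.0666, -0.0666, -0.999399)  len=0.0672
  (v29,v33,v5) [--+] → (0.0666, -0.0666, 0.999399)–(0, -0.0666, 1.00836)  len=0.0672
  (v30,v0,v1) [-++] → (0.0666, -0.0666, -0.999399)–(0.577817, -0.0666, -0.8333)  len=0.5375
  (v30,v1,v31) [-+-] → (0.577817, -0.0666, -0.8333)–(0.613794, -0.0666, -0.783785)  len=0.0612
  (v31,v1,v2) [-++] → (0.613794, -0.0666, -0.783785)–(0.952016, -0.0666, -0.3183)  len=0.5754
  (v31,v2,v32) [-+-] → (0.952016, -0.0666, -0.3183)–(0.952016, -0.0666, -0.257094)  len=0.0612
  (v32,v2,v3) [-++] → (0.952016, -0.0666, -0.257094)–(0.952016, -0.0666, 0.3183)  len=0.5754
  (v32,v3,v33) [-+-] → (0.952016, -0.0666, 0.3183)–(0.893803, -0.0666, 0.398419)  len=0.0990
  (v33,v3,v4) [-++] → (0.893803, -0.0666, 0.398419)–(0.577817, -0.0666, 0.8333)  len=0.5376
  (v33,v4,v5) [-++] → (0.577817, -0.0666, 0.8333)–(0.0666, -0.0666, 0.999399)  len=0.5375

Chained into 1 loop(s):
  loop 1: 20 segments, perimeter = 6.2385
Total perimeter = 6.238

loops=1 perimeter=6.238


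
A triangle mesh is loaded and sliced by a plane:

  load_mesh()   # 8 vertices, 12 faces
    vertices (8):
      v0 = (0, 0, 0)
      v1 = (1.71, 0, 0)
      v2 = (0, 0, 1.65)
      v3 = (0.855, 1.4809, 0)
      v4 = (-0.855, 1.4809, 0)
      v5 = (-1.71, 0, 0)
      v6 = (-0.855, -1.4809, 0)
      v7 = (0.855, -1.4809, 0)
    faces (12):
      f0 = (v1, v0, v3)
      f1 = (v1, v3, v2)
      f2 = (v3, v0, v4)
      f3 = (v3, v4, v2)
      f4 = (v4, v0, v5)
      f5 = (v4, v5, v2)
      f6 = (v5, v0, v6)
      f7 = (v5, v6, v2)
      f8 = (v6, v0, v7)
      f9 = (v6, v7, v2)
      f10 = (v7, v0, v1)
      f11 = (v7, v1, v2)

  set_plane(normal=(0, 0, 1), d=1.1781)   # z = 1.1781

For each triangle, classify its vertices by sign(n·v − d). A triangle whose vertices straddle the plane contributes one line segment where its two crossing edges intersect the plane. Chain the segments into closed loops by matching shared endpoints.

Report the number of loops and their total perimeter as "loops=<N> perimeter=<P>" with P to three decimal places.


Straddling triangles (6 of 12):
  (v1,v3,v2) [--+] → (0.24453, 0.423537, 1.1781)–(0.48906, 0, 1.1781)  len=0.4891
  (v3,v4,v2) [--+] → (-0.24453, 0.423537, 1.1781)–(0.24453, 0.423537, 1.1781)  len=0.4891
  (v4,v5,v2) [--+] → (-0.48906, 0, 1.1781)–(-0.24453, 0.423537, 1.1781)  len=0.4891
  (v5,v6,v2) [--+] → (-0.24453, -0.423537, 1.1781)–(-0.48906, 0, 1.1781)  len=0.4891
  (v6,v7,v2) [--+] → (0.24453, -0.423537, 1.1781)–(-0.24453, -0.423537, 1.1781)  len=0.4891
  (v7,v1,v2) [--+] → (0.48906, 0, 1.1781)–(0.24453, -0.423537, 1.1781)  len=0.4891

Chained into 1 loop(s):
  loop 1: 6 segments, perimeter = 2.9344
Total perimeter = 2.934

loops=1 perimeter=2.934


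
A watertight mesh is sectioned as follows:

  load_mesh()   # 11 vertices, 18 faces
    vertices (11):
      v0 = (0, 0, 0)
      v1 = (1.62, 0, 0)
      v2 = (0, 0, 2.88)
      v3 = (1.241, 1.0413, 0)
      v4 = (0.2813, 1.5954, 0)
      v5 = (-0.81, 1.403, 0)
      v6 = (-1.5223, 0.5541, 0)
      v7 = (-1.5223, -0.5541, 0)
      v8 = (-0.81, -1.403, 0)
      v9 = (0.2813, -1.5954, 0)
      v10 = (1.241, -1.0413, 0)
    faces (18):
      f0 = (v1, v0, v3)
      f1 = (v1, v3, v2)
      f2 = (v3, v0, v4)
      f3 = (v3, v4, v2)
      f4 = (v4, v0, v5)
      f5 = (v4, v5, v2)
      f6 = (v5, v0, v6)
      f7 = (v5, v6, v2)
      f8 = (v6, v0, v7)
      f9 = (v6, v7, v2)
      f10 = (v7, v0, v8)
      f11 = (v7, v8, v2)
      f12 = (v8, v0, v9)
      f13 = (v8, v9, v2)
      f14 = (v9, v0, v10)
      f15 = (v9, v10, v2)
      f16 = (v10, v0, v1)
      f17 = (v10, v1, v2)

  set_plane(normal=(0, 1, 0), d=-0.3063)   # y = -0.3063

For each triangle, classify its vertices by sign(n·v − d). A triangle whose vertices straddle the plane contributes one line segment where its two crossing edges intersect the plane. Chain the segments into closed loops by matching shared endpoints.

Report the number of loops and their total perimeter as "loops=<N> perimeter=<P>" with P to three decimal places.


loops=1 perimeter=8.661

Straddling triangles (10 of 18):
  (v6,v0,v7) [++-] → (-0.84151, -0.3063, 0)–(-1.5223, -0.3063, 0)  len=0.6808
  (v6,v7,v2) [+-+] → (-1.5223, -0.3063, 0)–(-0.84151, -0.3063, 1.28797)  len=1.4568
  (v7,v0,v8) [-+-] → (-0.84151, -0.3063, 0)–(-0.176837, -0.3063, 0)  len=0.6647
  (v7,v8,v2) [--+] → (-0.176837, -0.3063, 2.25124)–(-0.84151, -0.3063, 1.28797)  len=1.1703
  (v8,v0,v9) [-+-] → (-0.176837, -0.3063, 0)–(0.0540066, -0.3063, 0)  len=0.2308
  (v8,v9,v2) [--+] → (0.0540066, -0.3063, 2.32707)–(-0.176837, -0.3063, 2.25124)  len=0.2430
  (v9,v0,v10) [-+-] → (0.0540066, -0.3063, 0)–(0.365042, -0.3063, 0)  len=0.3110
  (v9,v10,v2) [--+] → (0.365042, -0.3063, 2.03284)–(0.0540066, -0.3063, 2.32707)  len=0.4282
  (v10,v0,v1) [-++] → (0.365042, -0.3063, 0)–(1.50852, -0.3063, 0)  len=1.1435
  (v10,v1,v2) [-++] → (1.50852, -0.3063, 0)–(0.365042, -0.3063, 2.03284)  len=2.3324

Chained into 1 loop(s):
  loop 1: 10 segments, perimeter = 8.6615
Total perimeter = 8.661


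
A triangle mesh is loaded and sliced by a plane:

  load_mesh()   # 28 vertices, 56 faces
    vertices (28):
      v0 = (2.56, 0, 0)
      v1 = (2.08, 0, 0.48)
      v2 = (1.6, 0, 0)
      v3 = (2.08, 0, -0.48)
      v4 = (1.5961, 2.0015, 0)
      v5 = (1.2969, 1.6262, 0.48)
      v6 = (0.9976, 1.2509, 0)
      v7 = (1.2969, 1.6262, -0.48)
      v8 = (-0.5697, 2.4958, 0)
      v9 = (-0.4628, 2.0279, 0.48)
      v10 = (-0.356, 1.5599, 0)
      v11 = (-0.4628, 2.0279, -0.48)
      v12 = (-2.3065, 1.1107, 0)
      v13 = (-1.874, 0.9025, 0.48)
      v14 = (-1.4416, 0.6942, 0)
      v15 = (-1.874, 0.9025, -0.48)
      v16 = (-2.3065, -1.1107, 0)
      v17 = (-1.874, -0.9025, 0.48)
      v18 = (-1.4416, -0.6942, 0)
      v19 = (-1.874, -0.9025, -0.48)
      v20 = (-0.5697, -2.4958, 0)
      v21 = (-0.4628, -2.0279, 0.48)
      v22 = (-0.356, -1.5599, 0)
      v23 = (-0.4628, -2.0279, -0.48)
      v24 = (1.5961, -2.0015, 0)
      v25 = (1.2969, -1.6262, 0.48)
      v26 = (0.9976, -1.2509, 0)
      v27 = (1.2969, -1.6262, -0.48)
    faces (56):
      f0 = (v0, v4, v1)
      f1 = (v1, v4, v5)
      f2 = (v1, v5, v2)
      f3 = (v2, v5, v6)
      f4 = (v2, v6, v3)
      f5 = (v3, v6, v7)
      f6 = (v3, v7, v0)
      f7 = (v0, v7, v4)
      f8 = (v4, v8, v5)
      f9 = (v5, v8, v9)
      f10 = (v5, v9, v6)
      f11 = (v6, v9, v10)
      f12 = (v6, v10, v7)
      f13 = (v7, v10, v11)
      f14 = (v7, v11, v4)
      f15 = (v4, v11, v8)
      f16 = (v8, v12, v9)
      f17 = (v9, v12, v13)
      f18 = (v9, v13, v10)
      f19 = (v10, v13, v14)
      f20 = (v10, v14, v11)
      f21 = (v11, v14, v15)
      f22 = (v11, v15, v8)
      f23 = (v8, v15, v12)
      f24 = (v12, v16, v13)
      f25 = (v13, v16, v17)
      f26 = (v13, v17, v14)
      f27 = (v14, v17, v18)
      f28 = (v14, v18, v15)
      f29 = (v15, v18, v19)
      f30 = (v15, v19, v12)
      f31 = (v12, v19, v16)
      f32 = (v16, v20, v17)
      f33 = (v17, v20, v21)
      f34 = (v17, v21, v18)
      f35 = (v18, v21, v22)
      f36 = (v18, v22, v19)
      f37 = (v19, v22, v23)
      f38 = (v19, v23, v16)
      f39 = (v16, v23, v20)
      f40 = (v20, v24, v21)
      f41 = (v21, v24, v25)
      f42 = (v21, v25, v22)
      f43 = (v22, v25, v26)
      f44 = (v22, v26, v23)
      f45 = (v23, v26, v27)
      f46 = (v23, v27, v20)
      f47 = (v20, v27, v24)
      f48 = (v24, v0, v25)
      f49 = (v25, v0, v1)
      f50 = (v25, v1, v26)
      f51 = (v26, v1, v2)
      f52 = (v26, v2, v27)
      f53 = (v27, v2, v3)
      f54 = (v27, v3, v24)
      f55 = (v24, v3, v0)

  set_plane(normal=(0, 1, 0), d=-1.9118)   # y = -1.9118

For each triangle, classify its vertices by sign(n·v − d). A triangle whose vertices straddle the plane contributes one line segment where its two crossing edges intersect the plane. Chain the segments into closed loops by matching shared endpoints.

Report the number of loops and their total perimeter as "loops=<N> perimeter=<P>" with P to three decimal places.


loops=1 perimeter=6.470

Straddling triangles (16 of 56):
  (v16,v20,v17) [+-+] → (-1.30199, -1.9118, 0)–(-1.04777, -1.9118, 0.175937)  len=0.3092
  (v17,v20,v21) [+--] → (-1.04777, -1.9118, 0.175937)–(-0.608384, -1.9118, 0.48)  len=0.5343
  (v17,v21,v18) [+-+] → (-0.608384, -1.9118, 0.48)–(-0.548006, -1.9118, 0.438215)  len=0.0734
  (v18,v21,v22) [+-+] → (-0.548006, -1.9118, 0.438215)–(-0.436305, -1.9118, 0.360923)  len=0.1358
  (v19,v22,v23) [++-] → (-0.436305, -1.9118, -0.360923)–(-0.608384, -1.9118, -0.48)  len=0.2093
  (v19,v23,v16) [+-+] → (-0.608384, -1.9118, -0.48)–(-0.696177, -1.9118, -0.419241)  len=0.1068
  (v16,v23,v20) [+--] → (-0.696177, -1.9118, -0.419241)–(-1.30199, -1.9118, 0)  len=0.7367
  (v21,v24,v25) [--+] → (1.52459, -1.9118, 0.114724)–(0.0457914, -1.9118, 0.48)  len=1.5232
  (v21,v25,v22) [-++] → (0.0457914, -1.9118, 0.48)–(-0.436305, -1.9118, 0.360923)  len=0.4966
  (v22,v26,v23) [++-] → (-0.244586, -1.9118, -0.408278)–(-0.436305, -1.9118, -0.360923)  len=0.1975
  (v23,v26,v27) [-++] → (-0.244586, -1.9118, -0.408278)–(0.0457914, -1.9118, -0.48)  len=0.2991
  (v23,v27,v20) [-+-] → (0.0457914, -1.9118, -0.48)–(0.683858, -1.9118, -0.322355)  len=0.6573
  (v20,v27,v24) [-+-] → (0.683858, -1.9118, -0.322355)–(1.52459, -1.9118, -0.114724)  len=0.8660
  (v24,v0,v25) [-++] → (1.6393, -1.9118, 0)–(1.52459, -1.9118, 0.114724)  len=0.1622
  (v27,v3,v24) [++-] → (1.61779, -1.9118, -0.0215119)–(1.52459, -1.9118, -0.114724)  len=0.1318
  (v24,v3,v0) [-++] → (1.61779, -1.9118, -0.0215119)–(1.6393, -1.9118, 0)  len=0.0304

Chained into 1 loop(s):
  loop 1: 16 segments, perimeter = 6.4696
Total perimeter = 6.470


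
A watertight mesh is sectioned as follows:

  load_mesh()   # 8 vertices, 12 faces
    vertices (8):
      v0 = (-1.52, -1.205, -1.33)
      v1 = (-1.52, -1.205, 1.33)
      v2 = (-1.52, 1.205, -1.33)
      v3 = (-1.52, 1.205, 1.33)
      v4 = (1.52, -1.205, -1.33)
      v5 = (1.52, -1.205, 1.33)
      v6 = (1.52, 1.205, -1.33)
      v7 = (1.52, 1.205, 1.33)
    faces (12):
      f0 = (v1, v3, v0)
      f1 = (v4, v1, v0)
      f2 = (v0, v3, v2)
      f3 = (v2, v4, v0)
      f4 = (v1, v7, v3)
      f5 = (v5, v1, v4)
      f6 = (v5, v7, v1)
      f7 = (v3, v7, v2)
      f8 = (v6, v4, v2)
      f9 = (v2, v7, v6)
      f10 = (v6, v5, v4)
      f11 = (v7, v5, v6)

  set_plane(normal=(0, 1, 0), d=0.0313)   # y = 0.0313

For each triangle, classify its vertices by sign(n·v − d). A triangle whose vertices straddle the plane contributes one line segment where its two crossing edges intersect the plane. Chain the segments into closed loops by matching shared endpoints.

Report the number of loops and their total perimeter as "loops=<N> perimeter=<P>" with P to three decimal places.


Straddling triangles (8 of 12):
  (v1,v3,v0) [-+-] → (-1.52, 0.0313, 1.33)–(-1.52, 0.0313, 0.0345469)  len=1.2955
  (v0,v3,v2) [-++] → (-1.52, 0.0313, 0.0345469)–(-1.52, 0.0313, -1.33)  len=1.3645
  (v2,v4,v0) [+--] → (-0.0394822, 0.0313, -1.33)–(-1.52, 0.0313, -1.33)  len=1.4805
  (v1,v7,v3) [-++] → (0.0394822, 0.0313, 1.33)–(-1.52, 0.0313, 1.33)  len=1.5595
  (v5,v7,v1) [-+-] → (1.52, 0.0313, 1.33)–(0.0394822, 0.0313, 1.33)  len=1.4805
  (v6,v4,v2) [+-+] → (1.52, 0.0313, -1.33)–(-0.0394822, 0.0313, -1.33)  len=1.5595
  (v6,v5,v4) [+--] → (1.52, 0.0313, -0.0345469)–(1.52, 0.0313, -1.33)  len=1.2955
  (v7,v5,v6) [+-+] → (1.52, 0.0313, 1.33)–(1.52, 0.0313, -0.0345469)  len=1.3645

Chained into 1 loop(s):
  loop 1: 8 segments, perimeter = 11.4000
Total perimeter = 11.400

loops=1 perimeter=11.400


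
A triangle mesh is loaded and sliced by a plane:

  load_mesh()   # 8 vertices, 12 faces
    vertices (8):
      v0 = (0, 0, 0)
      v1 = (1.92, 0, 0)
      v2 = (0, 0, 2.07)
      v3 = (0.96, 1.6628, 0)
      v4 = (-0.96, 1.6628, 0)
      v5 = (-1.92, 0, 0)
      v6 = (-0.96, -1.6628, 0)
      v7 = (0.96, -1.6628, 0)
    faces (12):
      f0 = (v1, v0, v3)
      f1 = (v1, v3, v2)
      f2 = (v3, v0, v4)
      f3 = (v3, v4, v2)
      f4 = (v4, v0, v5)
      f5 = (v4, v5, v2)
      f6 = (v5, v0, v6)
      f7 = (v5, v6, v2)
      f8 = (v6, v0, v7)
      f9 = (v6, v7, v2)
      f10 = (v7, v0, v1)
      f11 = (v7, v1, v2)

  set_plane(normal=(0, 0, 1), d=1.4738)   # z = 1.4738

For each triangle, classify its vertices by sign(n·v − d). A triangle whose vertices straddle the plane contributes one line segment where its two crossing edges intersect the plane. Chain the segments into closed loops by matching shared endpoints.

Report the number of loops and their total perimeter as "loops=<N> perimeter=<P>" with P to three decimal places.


Straddling triangles (6 of 12):
  (v1,v3,v2) [--+] → (0.276499, 0.478919, 1.4738)–(0.552997, 0, 1.4738)  len=0.5530
  (v3,v4,v2) [--+] → (-0.276499, 0.478919, 1.4738)–(0.276499, 0.478919, 1.4738)  len=0.5530
  (v4,v5,v2) [--+] → (-0.552997, 0, 1.4738)–(-0.276499, 0.478919, 1.4738)  len=0.5530
  (v5,v6,v2) [--+] → (-0.276499, -0.478919, 1.4738)–(-0.552997, 0, 1.4738)  len=0.5530
  (v6,v7,v2) [--+] → (0.276499, -0.478919, 1.4738)–(-0.276499, -0.478919, 1.4738)  len=0.5530
  (v7,v1,v2) [--+] → (0.552997, 0, 1.4738)–(0.276499, -0.478919, 1.4738)  len=0.5530

Chained into 1 loop(s):
  loop 1: 6 segments, perimeter = 3.3180
Total perimeter = 3.318

loops=1 perimeter=3.318


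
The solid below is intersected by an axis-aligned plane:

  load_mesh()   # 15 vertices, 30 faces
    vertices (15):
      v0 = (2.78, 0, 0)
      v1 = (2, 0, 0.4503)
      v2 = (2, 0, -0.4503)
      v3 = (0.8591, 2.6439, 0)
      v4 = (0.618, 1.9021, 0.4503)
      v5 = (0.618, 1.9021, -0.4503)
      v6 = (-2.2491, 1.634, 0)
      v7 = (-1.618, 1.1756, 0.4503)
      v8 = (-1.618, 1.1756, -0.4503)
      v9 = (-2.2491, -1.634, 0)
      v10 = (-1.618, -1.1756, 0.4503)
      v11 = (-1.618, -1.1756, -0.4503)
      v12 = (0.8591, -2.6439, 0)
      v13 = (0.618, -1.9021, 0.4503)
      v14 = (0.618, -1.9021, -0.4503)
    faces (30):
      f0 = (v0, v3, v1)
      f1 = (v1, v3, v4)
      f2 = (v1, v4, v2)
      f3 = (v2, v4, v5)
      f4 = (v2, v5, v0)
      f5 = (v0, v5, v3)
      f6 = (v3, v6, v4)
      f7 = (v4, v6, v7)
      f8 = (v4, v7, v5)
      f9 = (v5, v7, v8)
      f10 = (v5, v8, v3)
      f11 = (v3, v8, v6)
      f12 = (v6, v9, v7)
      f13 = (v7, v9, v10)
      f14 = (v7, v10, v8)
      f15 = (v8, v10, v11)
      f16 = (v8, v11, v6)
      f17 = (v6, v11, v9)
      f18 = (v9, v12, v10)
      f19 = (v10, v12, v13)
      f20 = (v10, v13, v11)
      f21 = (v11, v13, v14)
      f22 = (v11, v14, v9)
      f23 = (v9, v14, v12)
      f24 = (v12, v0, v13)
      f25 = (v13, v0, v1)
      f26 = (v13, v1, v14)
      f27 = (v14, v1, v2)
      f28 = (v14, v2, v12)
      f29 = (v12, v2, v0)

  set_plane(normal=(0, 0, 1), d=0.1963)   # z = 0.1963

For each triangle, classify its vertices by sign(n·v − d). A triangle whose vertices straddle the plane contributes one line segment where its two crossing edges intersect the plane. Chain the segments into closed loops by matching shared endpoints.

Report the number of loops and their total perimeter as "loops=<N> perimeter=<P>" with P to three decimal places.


Straddling triangles (20 of 30):
  (v0,v3,v1) [--+] → (1.35645, 1.49134, 0.1963)–(2.43997, 0, 0.1963)  len=1.8434
  (v1,v3,v4) [+-+] → (1.35645, 1.49134, 0.1963)–(0.753997, 2.32053, 0.1963)  len=1.0249
  (v1,v4,v2) [++-] → (1.00777, 1.36564, 0.1963)–(2, 0, 0.1963)  len=1.6880
  (v2,v4,v5) [-+-] → (1.00777, 1.36564, 0.1963)–(0.618, 1.9021, 0.1963)  len=0.6631
  (v3,v6,v4) [--+] → (-0.999241, 1.75087, 0.1963)–(0.753997, 2.32053, 0.1963)  len=1.8435
  (v4,v6,v7) [+-+] → (-0.999241, 1.75087, 0.1963)–(-1.97398, 1.43417, 0.1963)  len=1.0249
  (v4,v7,v5) [++-] → (-0.987372, 1.3805, 0.1963)–(0.618, 1.9021, 0.1963)  len=1.6880
  (v5,v7,v8) [-+-] → (-0.987372, 1.3805, 0.1963)–(-1.618, 1.1756, 0.1963)  len=0.6631
  (v6,v9,v7) [--+] → (-1.97398, -0.409207, 0.1963)–(-1.97398, 1.43417, 0.1963)  len=1.8434
  (v7,v9,v10) [+-+] → (-1.97398, -0.409207, 0.1963)–(-1.97398, -1.43417, 0.1963)  len=1.0250
  (v7,v10,v8) [++-] → (-1.618, -0.512481, 0.1963)–(-1.618, 1.1756, 0.1963)  len=1.6881
  (v8,v10,v11) [-+-] → (-1.618, -0.512481, 0.1963)–(-1.618, -1.1756, 0.1963)  len=0.6631
  (v9,v12,v10) [--+] → (-0.220746, -2.00382, 0.1963)–(-1.97398, -1.43417, 0.1963)  len=1.8435
  (v10,v12,v13) [+-+] → (-0.220746, -2.00382, 0.1963)–(0.753997, -2.32053, 0.1963)  len=1.0249
  (v10,v13,v11) [++-] → (-0.0126285, -1.6972, 0.1963)–(-1.618, -1.1756, 0.1963)  len=1.6880
  (v11,v13,v14) [-+-] → (-0.0126285, -1.6972, 0.1963)–(0.618, -1.9021, 0.1963)  len=0.6631
  (v12,v0,v13) [--+] → (1.83752, -0.829185, 0.1963)–(0.753997, -2.32053, 0.1963)  len=1.8434
  (v13,v0,v1) [+-+] → (1.83752, -0.829185, 0.1963)–(2.43997, 0, 0.1963)  len=1.0249
  (v13,v1,v14) [++-] → (1.61023, -0.536457, 0.1963)–(0.618, -1.9021, 0.1963)  len=1.6880
  (v14,v1,v2) [-+-] → (1.61023, -0.536457, 0.1963)–(2, 0, 0.1963)  len=0.6631

Chained into 2 loop(s):
  loop 1: 10 segments, perimeter = 14.3417
  loop 2: 10 segments, perimeter = 11.7556
Total perimeter = 26.097

loops=2 perimeter=26.097


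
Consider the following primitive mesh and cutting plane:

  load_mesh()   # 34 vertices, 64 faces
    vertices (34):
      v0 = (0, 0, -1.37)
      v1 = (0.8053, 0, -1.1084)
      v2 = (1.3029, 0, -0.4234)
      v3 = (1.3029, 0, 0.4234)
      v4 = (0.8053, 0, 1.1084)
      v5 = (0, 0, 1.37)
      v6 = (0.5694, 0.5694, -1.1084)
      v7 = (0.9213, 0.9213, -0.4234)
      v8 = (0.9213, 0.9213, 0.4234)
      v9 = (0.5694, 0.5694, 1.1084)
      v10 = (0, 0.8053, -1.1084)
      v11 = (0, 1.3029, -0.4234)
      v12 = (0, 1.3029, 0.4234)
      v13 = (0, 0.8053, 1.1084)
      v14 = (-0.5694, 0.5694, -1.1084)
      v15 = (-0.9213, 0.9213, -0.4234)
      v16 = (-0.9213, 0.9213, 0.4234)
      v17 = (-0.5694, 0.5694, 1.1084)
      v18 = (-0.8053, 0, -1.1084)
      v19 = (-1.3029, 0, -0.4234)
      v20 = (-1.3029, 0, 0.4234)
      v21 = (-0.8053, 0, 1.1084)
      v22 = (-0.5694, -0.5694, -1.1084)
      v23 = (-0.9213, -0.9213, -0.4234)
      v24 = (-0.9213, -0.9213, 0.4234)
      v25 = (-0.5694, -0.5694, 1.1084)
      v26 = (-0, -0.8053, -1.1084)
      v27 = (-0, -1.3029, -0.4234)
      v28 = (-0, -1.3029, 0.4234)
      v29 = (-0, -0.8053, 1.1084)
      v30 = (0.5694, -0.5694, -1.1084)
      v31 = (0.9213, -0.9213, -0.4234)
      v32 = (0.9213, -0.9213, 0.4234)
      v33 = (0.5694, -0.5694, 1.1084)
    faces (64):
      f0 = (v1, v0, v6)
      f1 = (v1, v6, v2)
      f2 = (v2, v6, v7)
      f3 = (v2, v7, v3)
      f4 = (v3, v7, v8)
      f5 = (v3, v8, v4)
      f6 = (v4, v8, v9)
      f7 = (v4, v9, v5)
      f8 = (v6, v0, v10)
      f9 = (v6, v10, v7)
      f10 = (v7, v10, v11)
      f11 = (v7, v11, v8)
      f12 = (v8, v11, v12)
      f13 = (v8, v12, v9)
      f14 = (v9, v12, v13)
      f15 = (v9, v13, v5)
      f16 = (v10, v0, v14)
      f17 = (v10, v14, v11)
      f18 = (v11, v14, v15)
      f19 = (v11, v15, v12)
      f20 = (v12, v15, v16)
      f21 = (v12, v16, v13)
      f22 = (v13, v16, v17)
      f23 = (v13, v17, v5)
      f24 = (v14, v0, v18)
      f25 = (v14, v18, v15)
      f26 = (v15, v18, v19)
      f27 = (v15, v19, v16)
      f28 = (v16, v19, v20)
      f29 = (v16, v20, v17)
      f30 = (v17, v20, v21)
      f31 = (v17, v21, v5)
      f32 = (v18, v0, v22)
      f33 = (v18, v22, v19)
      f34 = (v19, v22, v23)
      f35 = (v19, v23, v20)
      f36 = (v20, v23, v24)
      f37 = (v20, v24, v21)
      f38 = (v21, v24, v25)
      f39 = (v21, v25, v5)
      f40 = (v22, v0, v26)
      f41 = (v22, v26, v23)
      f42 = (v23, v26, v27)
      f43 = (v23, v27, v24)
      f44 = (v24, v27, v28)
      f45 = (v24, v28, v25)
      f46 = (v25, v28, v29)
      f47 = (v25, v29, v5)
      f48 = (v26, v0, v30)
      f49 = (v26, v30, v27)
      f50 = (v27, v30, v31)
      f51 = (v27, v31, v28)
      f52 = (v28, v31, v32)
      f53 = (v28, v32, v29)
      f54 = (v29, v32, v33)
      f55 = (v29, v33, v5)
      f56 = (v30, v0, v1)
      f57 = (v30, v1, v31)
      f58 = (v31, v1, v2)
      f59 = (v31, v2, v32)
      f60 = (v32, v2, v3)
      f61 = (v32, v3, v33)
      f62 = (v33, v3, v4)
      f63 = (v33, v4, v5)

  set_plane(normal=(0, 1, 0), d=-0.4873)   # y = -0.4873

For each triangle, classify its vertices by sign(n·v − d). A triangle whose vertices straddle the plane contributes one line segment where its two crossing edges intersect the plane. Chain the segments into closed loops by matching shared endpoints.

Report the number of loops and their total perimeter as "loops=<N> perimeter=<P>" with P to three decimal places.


loops=1 perimeter=7.535

Straddling triangles (20 of 64):
  (v18,v0,v22) [++-] → (-0.4873, -0.4873, -1.14612)–(-0.603414, -0.4873, -1.1084)  len=0.1221
  (v18,v22,v19) [+-+] → (-0.603414, -0.4873, -1.1084)–(-0.675161, -0.4873, -1.00963)  len=0.1221
  (v19,v22,v23) [+--] → (-0.675161, -0.4873, -1.00963)–(-1.10106, -0.4873, -0.4234)  len=0.7246
  (v19,v23,v20) [+-+] → (-1.10106, -0.4873, -0.4234)–(-1.10106, -0.4873, -0.024495)  len=0.3989
  (v20,v23,v24) [+--] → (-1.10106, -0.4873, -0.024495)–(-1.10106, -0.4873, 0.4234)  len=0.4479
  (v20,v24,v21) [+-+] → (-1.10106, -0.4873, 0.4234)–(-0.866655, -0.4873, 0.746085)  len=0.3988
  (v21,v24,v25) [+--] → (-0.866655, -0.4873, 0.746085)–(-0.603414, -0.4873, 1.1084)  len=0.4478
  (v21,v25,v5) [+-+] → (-0.603414, -0.4873, 1.1084)–(-0.4873, -0.4873, 1.14612)  len=0.1221
  (v22,v0,v26) [-+-] → (-0.4873, -0.4873, -1.14612)–(0, -0.4873, -1.2117)  len=0.4917
  (v25,v29,v5) [--+] → (0, -0.4873, 1.2117)–(-0.4873, -0.4873, 1.14612)  len=0.4917
  (v26,v0,v30) [-+-] → (0, -0.4873, -1.2117)–(0.4873, -0.4873, -1.14612)  len=0.4917
  (v29,v33,v5) [--+] → (0.4873, -0.4873, 1.14612)–(0, -0.4873, 1.2117)  len=0.4917
  (v30,v0,v1) [-++] → (0.4873, -0.4873, -1.14612)–(0.603414, -0.4873, -1.1084)  len=0.1221
  (v30,v1,v31) [-+-] → (0.603414, -0.4873, -1.1084)–(0.866655, -0.4873, -0.746085)  len=0.4478
  (v31,v1,v2) [-++] → (0.866655, -0.4873, -0.746085)–(1.10106, -0.4873, -0.4234)  len=0.3988
  (v31,v2,v32) [-+-] → (1.10106, -0.4873, -0.4234)–(1.10106, -0.4873, 0.024495)  len=0.4479
  (v32,v2,v3) [-++] → (1.10106, -0.4873, 0.024495)–(1.10106, -0.4873, 0.4234)  len=0.3989
  (v32,v3,v33) [-+-] → (1.10106, -0.4873, 0.4234)–(0.675161, -0.4873, 1.00963)  len=0.7246
  (v33,v3,v4) [-++] → (0.675161, -0.4873, 1.00963)–(0.603414, -0.4873, 1.1084)  len=0.1221
  (v33,v4,v5) [-++] → (0.603414, -0.4873, 1.1084)–(0.4873, -0.4873, 1.14612)  len=0.1221

Chained into 1 loop(s):
  loop 1: 20 segments, perimeter = 7.5355
Total perimeter = 7.535


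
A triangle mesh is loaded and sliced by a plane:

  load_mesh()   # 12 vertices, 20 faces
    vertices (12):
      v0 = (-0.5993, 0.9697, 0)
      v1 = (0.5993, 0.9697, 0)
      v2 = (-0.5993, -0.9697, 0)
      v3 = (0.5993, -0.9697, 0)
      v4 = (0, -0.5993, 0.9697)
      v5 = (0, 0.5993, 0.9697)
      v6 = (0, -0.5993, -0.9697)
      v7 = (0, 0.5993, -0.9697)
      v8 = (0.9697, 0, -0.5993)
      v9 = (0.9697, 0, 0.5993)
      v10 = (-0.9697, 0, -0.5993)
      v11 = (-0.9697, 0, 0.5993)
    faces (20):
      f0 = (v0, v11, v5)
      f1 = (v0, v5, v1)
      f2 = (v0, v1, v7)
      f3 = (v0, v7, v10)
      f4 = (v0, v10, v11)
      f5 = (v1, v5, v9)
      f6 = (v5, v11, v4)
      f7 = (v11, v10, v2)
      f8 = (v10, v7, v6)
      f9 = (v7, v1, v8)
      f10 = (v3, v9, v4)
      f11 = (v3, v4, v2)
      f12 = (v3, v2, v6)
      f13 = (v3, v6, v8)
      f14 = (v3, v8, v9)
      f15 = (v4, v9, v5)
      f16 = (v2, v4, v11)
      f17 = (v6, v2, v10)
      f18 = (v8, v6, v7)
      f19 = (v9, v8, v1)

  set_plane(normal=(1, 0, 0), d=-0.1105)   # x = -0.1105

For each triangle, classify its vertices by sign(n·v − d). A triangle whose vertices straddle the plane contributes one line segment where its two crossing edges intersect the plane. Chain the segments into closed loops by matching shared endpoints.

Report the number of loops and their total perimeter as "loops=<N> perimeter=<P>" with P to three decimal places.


Straddling triangles (10 of 20):
  (v0,v11,v5) [--+] → (-0.1105, 0.531008, 0.927492)–(-0.1105, 0.667595, 0.790905)  len=0.1932
  (v0,v5,v1) [-++] → (-0.1105, 0.667595, 0.790905)–(-0.1105, 0.9697, 0)  len=0.8466
  (v0,v1,v7) [-++] → (-0.1105, 0.9697, 0)–(-0.1105, 0.667595, -0.790905)  len=0.8466
  (v0,v7,v10) [-+-] → (-0.1105, 0.667595, -0.790905)–(-0.1105, 0.531008, -0.927492)  len=0.1932
  (v5,v11,v4) [+-+] → (-0.1105, 0.531008, 0.927492)–(-0.1105, -0.531008, 0.927492)  len=1.0620
  (v10,v7,v6) [-++] → (-0.1105, 0.531008, -0.927492)–(-0.1105, -0.531008, -0.927492)  len=1.0620
  (v3,v4,v2) [++-] → (-0.1105, -0.667595, 0.790905)–(-0.1105, -0.9697, 0)  len=0.8466
  (v3,v2,v6) [+-+] → (-0.1105, -0.9697, 0)–(-0.1105, -0.667595, -0.790905)  len=0.8466
  (v2,v4,v11) [-+-] → (-0.1105, -0.667595, 0.790905)–(-0.1105, -0.531008, 0.927492)  len=0.1932
  (v6,v2,v10) [+--] → (-0.1105, -0.667595, -0.790905)–(-0.1105, -0.531008, -0.927492)  len=0.1932

Chained into 1 loop(s):
  loop 1: 10 segments, perimeter = 6.2832
Total perimeter = 6.283

loops=1 perimeter=6.283


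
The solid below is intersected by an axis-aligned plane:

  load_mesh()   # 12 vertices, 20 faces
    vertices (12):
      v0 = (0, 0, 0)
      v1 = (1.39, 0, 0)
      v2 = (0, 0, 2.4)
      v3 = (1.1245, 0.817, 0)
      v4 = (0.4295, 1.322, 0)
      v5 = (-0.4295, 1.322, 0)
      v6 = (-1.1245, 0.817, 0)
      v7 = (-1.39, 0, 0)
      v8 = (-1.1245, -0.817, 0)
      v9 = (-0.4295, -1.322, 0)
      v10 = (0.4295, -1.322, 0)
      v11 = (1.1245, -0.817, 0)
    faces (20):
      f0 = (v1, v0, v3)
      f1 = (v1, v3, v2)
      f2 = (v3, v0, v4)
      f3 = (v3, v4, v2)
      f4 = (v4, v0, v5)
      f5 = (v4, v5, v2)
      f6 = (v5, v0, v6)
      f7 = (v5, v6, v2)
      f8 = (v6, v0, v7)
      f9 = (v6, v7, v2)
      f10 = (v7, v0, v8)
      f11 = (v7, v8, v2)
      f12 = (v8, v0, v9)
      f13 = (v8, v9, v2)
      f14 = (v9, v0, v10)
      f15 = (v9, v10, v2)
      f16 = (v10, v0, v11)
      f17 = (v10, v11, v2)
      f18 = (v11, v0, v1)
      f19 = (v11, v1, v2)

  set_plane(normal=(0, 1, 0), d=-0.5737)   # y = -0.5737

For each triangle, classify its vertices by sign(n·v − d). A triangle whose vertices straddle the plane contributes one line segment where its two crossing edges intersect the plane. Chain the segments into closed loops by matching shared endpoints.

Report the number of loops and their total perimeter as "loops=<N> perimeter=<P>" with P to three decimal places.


loops=1 perimeter=6.196

Straddling triangles (10 of 20):
  (v7,v0,v8) [++-] → (-0.789627, -0.5737, 0)–(-1.20357, -0.5737, 0)  len=0.4139
  (v7,v8,v2) [+-+] → (-1.20357, -0.5737, 0)–(-0.789627, -0.5737, 0.714712)  len=0.8259
  (v8,v0,v9) [-+-] → (-0.789627, -0.5737, 0)–(-0.186387, -0.5737, 0)  len=0.6032
  (v8,v9,v2) [--+] → (-0.186387, -0.5737, 1.35849)–(-0.789627, -0.5737, 0.714712)  len=0.8822
  (v9,v0,v10) [-+-] → (-0.186387, -0.5737, 0)–(0.186387, -0.5737, 0)  len=0.3728
  (v9,v10,v2) [--+] → (0.186387, -0.5737, 1.35849)–(-0.186387, -0.5737, 1.35849)  len=0.3728
  (v10,v0,v11) [-+-] → (0.186387, -0.5737, 0)–(0.789627, -0.5737, 0)  len=0.6032
  (v10,v11,v2) [--+] → (0.789627, -0.5737, 0.714712)–(0.186387, -0.5737, 1.35849)  len=0.8822
  (v11,v0,v1) [-++] → (0.789627, -0.5737, 0)–(1.20357, -0.5737, 0)  len=0.4139
  (v11,v1,v2) [-++] → (1.20357, -0.5737, 0)–(0.789627, -0.5737, 0.714712)  len=0.8259

Chained into 1 loop(s):
  loop 1: 10 segments, perimeter = 6.1962
Total perimeter = 6.196


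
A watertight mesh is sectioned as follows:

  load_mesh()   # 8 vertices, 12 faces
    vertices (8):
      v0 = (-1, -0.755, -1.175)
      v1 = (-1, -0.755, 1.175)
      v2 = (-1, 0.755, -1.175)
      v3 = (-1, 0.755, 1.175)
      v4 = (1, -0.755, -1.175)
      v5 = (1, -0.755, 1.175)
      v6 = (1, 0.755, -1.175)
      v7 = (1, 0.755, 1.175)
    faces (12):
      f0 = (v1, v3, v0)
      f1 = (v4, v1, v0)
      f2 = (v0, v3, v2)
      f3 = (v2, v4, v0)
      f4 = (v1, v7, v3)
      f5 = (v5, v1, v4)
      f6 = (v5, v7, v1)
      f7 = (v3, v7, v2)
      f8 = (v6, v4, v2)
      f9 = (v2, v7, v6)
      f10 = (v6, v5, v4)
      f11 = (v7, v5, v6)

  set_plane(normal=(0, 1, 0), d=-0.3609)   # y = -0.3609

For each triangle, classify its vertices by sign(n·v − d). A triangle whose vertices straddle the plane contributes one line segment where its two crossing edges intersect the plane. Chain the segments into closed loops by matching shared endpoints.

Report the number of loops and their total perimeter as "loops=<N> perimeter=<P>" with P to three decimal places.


loops=1 perimeter=8.700

Straddling triangles (8 of 12):
  (v1,v3,v0) [-+-] → (-1, -0.3609, 1.175)–(-1, -0.3609, -0.561666)  len=1.7367
  (v0,v3,v2) [-++] → (-1, -0.3609, -0.561666)–(-1, -0.3609, -1.175)  len=0.6133
  (v2,v4,v0) [+--] → (0.478013, -0.3609, -1.175)–(-1, -0.3609, -1.175)  len=1.4780
  (v1,v7,v3) [-++] → (-0.478013, -0.3609, 1.175)–(-1, -0.3609, 1.175)  len=0.5220
  (v5,v7,v1) [-+-] → (1, -0.3609, 1.175)–(-0.478013, -0.3609, 1.175)  len=1.4780
  (v6,v4,v2) [+-+] → (1, -0.3609, -1.175)–(0.478013, -0.3609, -1.175)  len=0.5220
  (v6,v5,v4) [+--] → (1, -0.3609, 0.561666)–(1, -0.3609, -1.175)  len=1.7367
  (v7,v5,v6) [+-+] → (1, -0.3609, 1.175)–(1, -0.3609, 0.561666)  len=0.6133

Chained into 1 loop(s):
  loop 1: 8 segments, perimeter = 8.7000
Total perimeter = 8.700
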